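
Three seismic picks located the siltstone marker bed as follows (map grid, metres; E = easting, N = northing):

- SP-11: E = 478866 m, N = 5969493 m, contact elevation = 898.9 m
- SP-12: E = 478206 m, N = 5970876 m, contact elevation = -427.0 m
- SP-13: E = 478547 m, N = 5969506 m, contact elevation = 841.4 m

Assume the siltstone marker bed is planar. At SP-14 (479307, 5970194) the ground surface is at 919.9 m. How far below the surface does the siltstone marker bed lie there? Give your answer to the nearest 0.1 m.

Let the plane be z = a·E + b·N + c.
SP-12−SP-11: −660a + 1383b = −1325.9;  SP-13−SP-11: −319a + 13b = −57.5.
Solving gives a = 0.143981119, b = −0.890001780.
Then c = 898.9 − a·478866 − b·5969493 = 5244810.63.
At (479307, 5970194): z_contact = 69011.16 − 5313483.29 + 5244810.63 = 338.50 m.
Depth below ground = 919.9 − 338.50 = 581.4 m.

581.4 m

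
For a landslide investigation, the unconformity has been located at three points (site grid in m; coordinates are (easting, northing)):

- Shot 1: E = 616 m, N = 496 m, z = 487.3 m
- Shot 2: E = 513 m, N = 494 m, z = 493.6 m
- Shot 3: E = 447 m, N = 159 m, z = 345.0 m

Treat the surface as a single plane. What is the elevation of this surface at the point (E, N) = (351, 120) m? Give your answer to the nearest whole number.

334 m

Let the plane be z = a·E + b·N + c.
Shot 2−Shot 1: −103a − 2b = 6.3;  Shot 3−Shot 1: −169a − 337b = −142.3.
Solving gives a = −0.07005, b = 0.45738.
Then c = 487.3 − a·616 − b·496 = 303.59.
At (351, 120): z = −24.6 + 54.9 + 303.59 = 333.9 m.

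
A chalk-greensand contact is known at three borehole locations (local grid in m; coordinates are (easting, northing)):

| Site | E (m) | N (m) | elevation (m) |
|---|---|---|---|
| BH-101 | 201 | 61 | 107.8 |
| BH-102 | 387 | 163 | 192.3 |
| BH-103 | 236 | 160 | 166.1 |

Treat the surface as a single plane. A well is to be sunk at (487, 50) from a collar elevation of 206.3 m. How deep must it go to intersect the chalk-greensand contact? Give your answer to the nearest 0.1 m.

57.7 m

Two edge vectors: BH-101→BH-102 = (186, 102, 84.5), BH-101→BH-103 = (35, 99, 58.3).
Normal n = (BH-101→BH-102) × (BH-101→BH-103) = (-2418.9, -7886.3, 14844).
So ∂z/∂E = −n_x/n_z = 0.16295 and ∂z/∂N = −n_y/n_z = 0.53128.
Intercept c from BH-101: 107.8 − 32.75 − 32.41 = 42.64.
At (487, 50): z_contact = 79.36 + 26.56 + 42.64 = 148.56 m.
Depth below ground = 206.3 − 148.56 = 57.7 m.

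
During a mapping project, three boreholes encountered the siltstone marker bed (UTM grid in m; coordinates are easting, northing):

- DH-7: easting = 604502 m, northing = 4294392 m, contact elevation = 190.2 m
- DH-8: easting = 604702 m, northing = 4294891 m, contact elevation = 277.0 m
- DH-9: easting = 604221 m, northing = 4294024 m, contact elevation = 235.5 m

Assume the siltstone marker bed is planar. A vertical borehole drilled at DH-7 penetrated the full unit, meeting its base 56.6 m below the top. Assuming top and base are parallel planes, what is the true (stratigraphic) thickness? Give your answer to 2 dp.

40.82 m

Two edge vectors: DH-7→DH-8 = (200, 499, 86.8), DH-7→DH-9 = (-281, -368, 45.3).
Normal n = (DH-7→DH-8) × (DH-7→DH-9) = (54547.1, -33450.8, 66619).
So ∂z/∂easting = −n_x/n_z = −0.81879 and ∂z/∂northing = −n_y/n_z = 0.50212.
|∇z| = √(a²+b²) = 0.96049, so dip δ = arctan(0.96049) = 43.85°.
True thickness = vertical thickness × cos δ = 56.6 × cos 43.85° = 40.82 m.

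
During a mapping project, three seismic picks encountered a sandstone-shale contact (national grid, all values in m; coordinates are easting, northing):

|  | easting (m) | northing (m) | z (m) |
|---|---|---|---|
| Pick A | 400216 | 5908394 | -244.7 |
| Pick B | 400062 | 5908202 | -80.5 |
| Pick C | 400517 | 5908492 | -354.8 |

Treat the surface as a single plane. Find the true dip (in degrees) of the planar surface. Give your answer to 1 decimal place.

37.6°

Two edge vectors: Pick A→Pick B = (-154, -192, 164.2), Pick A→Pick C = (301, 98, -110.1).
Normal n = (Pick A→Pick B) × (Pick A→Pick C) = (5047.6, 32468.8, 42700).
So ∂z/∂easting = −n_x/n_z = −0.11821 and ∂z/∂northing = −n_y/n_z = −0.76039.
Gradient magnitude |∇z| = √(a² + b²) = √(0.01397 + 0.57820) = 0.76953.
True dip = arctan(0.76953) = 37.6°, dipping toward N (azimuth ≈ 009°).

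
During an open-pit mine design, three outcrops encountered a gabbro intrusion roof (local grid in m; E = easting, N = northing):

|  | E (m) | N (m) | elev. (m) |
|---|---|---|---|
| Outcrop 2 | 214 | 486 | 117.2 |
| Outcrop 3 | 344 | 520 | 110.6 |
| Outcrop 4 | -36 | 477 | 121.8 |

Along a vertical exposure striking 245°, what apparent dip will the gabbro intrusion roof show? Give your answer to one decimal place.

Let the plane be z = a·E + b·N + c.
Outcrop 3−Outcrop 2: 130a + 34b = −6.6;  Outcrop 4−Outcrop 2: −250a − 9b = 4.6.
Solving gives a = −0.01323, b = −0.14352.
Unit vector along 245° is (sin 245°, cos 245°) = (-0.9063, -0.4226).
Slope in that direction = a·(-0.9063) + b·(-0.4226) = 0.07265.
Apparent dip = arctan|0.07265| = 4.2° (true dip is 8.2°, so apparent ≤ true as expected).

4.2°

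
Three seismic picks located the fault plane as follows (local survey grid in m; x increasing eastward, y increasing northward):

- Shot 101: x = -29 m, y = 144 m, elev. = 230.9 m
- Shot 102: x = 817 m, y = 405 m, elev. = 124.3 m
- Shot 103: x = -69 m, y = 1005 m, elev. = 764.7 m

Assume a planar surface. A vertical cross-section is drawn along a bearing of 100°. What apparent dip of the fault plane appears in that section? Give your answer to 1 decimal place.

Two edge vectors: Shot 101→Shot 102 = (846, 261, -106.6), Shot 101→Shot 103 = (-40, 861, 533.8).
Normal n = (Shot 101→Shot 102) × (Shot 101→Shot 103) = (231104.4, -447330.8, 738846).
So ∂z/∂x = −n_x/n_z = −0.31279 and ∂z/∂y = −n_y/n_z = 0.60545.
Unit vector along 100° is (sin 100°, cos 100°) = (0.9848, -0.1736).
Slope in that direction = a·(0.9848) + b·(-0.1736) = −0.41317.
Apparent dip = arctan|0.41317| = 22.4° (true dip is 34.3°, so apparent ≤ true as expected).

22.4°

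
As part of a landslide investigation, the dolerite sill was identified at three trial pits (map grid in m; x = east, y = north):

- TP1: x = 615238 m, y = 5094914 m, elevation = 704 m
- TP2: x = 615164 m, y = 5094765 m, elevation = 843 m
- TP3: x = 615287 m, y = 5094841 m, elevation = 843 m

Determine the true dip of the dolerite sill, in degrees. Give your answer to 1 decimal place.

Two edge vectors: TP1→TP2 = (-74, -149, 139), TP1→TP3 = (49, -73, 139).
Normal n = (TP1→TP2) × (TP1→TP3) = (-10564, 17097, 12703).
So ∂z/∂x = −n_x/n_z = 0.83161 and ∂z/∂y = −n_y/n_z = −1.34590.
Gradient magnitude |∇z| = √(a² + b²) = √(0.69158 + 1.81145) = 1.58210.
True dip = arctan(1.58210) = 57.7°, dipping toward NNW (azimuth ≈ 328°).

57.7°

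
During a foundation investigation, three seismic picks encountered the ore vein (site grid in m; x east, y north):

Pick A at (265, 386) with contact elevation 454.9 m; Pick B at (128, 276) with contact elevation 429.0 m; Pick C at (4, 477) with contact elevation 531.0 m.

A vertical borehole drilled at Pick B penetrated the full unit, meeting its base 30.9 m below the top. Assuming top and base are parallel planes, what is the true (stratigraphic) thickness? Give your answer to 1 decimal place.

28.3 m

Let the plane be z = a·x + b·y + c.
Pick B−Pick A: −137a − 110b = −25.9;  Pick C−Pick A: −261a + 91b = 76.1.
Solving gives a = −0.14605, b = 0.41736.
|∇z| = √(a²+b²) = 0.44218, so dip δ = arctan(0.44218) = 23.85°.
True thickness = vertical thickness × cos δ = 30.9 × cos 23.85° = 28.3 m.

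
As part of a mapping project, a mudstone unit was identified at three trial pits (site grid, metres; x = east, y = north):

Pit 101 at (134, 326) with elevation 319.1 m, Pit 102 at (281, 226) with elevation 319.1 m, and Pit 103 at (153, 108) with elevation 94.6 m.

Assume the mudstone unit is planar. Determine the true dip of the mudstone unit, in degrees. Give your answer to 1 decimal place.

Let the plane be z = a·x + b·y + c.
Pit 102−Pit 101: 147a − 100b = 0;  Pit 103−Pit 101: 19a − 218b = −224.5.
Solving gives a = 0.74471, b = 1.09472.
Gradient magnitude |∇z| = √(a² + b²) = √(0.55459 + 1.19842) = 1.32401.
True dip = arctan(1.32401) = 52.9°, dipping toward SW (azimuth ≈ 214°).

52.9°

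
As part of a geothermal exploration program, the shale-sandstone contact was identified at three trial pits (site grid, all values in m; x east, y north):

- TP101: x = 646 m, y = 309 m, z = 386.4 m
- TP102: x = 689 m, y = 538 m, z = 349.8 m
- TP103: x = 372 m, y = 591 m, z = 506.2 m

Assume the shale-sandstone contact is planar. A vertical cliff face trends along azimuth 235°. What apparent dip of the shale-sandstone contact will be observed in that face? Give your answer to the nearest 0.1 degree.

24.2°

Let the plane be z = a·x + b·y + c.
TP102−TP101: 43a + 229b = −36.6;  TP103−TP101: −274a + 282b = 119.8.
Solving gives a = −0.50427, b = −0.06514.
Unit vector along 235° is (sin 235°, cos 235°) = (-0.8192, -0.5736).
Slope in that direction = a·(-0.8192) + b·(-0.5736) = 0.45043.
Apparent dip = arctan|0.45043| = 24.2° (true dip is 27.0°, so apparent ≤ true as expected).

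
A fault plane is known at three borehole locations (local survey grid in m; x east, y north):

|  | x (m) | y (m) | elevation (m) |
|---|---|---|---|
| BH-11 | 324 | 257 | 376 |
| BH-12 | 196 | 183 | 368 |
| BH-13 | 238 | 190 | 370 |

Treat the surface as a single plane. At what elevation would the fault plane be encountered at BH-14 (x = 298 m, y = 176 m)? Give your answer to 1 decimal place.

372.0 m

Two edge vectors: BH-11→BH-12 = (-128, -74, -8), BH-11→BH-13 = (-86, -67, -6).
Normal n = (BH-11→BH-12) × (BH-11→BH-13) = (-92, -80, 2212).
So ∂z/∂x = −n_x/n_z = 0.04159 and ∂z/∂y = −n_y/n_z = 0.03617.
Intercept c from BH-11: 376 − 13.48 − 9.29 = 353.23.
At (298, 176): z = 12.4 + 6.4 + 353.23 = 372.0 m.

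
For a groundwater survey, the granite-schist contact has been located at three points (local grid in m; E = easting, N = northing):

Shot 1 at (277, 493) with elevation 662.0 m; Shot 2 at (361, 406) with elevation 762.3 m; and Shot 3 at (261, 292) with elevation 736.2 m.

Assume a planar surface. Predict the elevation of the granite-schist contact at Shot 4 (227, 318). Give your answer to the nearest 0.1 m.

Let the plane be z = a·E + b·N + c.
Shot 2−Shot 1: 84a − 87b = 100.3;  Shot 3−Shot 1: −16a − 201b = 74.2.
Solving gives a = 0.74989, b = −0.42885.
Then c = 662 − a·277 − b·493 = 665.70.
At (227, 318): z = 170.2 − 136.4 + 665.70 = 699.6 m.

699.6 m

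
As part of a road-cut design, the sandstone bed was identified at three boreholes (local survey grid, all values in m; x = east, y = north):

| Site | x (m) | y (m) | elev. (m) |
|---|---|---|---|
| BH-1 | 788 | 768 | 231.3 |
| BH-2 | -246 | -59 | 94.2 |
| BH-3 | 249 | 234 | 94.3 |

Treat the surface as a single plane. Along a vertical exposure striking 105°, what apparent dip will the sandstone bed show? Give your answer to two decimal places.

27.87°

Let the plane be z = a·x + b·y + c.
BH-2−BH-1: −1034a − 827b = −137.1;  BH-3−BH-1: −539a − 534b = −137.
Solving gives a = −0.37675, b = 0.63683.
Unit vector along 105° is (sin 105°, cos 105°) = (0.9659, -0.2588).
Slope in that direction = a·(0.9659) + b·(-0.2588) = −0.52874.
Apparent dip = arctan|0.52874| = 27.87° (true dip is 36.5°, so apparent ≤ true as expected).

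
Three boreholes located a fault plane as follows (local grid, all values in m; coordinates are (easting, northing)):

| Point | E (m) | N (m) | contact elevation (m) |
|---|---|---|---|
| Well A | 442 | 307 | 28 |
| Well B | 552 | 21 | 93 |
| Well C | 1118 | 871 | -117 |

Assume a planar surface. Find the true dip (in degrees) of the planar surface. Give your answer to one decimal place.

Two edge vectors: Well A→Well B = (110, -286, 65), Well A→Well C = (676, 564, -145).
Normal n = (Well A→Well B) × (Well A→Well C) = (4810, 59890, 255376).
So ∂z/∂E = −n_x/n_z = −0.01883 and ∂z/∂N = −n_y/n_z = −0.23452.
Gradient magnitude |∇z| = √(a² + b²) = √(0.00035 + 0.05500) = 0.23527.
True dip = arctan(0.23527) = 13.2°, dipping toward N (azimuth ≈ 005°).

13.2°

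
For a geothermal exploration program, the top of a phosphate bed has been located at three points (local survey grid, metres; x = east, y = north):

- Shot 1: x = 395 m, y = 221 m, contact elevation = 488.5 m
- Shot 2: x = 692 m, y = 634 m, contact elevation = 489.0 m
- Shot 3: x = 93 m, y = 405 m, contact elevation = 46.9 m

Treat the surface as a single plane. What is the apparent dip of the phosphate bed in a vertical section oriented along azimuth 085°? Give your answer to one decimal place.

43.5°

Two edge vectors: Shot 1→Shot 2 = (297, 413, 0.5), Shot 1→Shot 3 = (-302, 184, -441.6).
Normal n = (Shot 1→Shot 2) × (Shot 1→Shot 3) = (-182472.8, 131004.2, 179374).
So ∂z/∂x = −n_x/n_z = 1.01728 and ∂z/∂y = −n_y/n_z = −0.73034.
Unit vector along 085° is (sin 85°, cos 85°) = (0.9962, 0.0872).
Slope in that direction = a·(0.9962) + b·(0.0872) = 0.94975.
Apparent dip = arctan|0.94975| = 43.5° (true dip is 51.4°, so apparent ≤ true as expected).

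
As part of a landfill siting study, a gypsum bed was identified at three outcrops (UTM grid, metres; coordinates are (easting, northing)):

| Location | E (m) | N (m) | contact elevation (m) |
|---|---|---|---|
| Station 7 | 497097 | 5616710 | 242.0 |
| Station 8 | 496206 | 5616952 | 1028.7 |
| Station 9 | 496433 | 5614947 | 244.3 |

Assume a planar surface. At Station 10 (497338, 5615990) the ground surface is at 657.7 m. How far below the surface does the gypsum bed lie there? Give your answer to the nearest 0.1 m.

Let the plane be z = a·E + b·N + c.
Station 8−Station 7: −891a + 242b = 786.7;  Station 9−Station 7: −664a − 1763b = 2.3.
Solving gives a = −0.801323634, b = 0.300498521.
Then c = 242 − a·497097 − b·5616710 = −1289235.47.
At (497338, 5615990): z_contact = −398528.69 + 1687596.69 − 1289235.47 = -167.48 m.
Depth below ground = 657.7 − (-167.48) = 825.2 m.

825.2 m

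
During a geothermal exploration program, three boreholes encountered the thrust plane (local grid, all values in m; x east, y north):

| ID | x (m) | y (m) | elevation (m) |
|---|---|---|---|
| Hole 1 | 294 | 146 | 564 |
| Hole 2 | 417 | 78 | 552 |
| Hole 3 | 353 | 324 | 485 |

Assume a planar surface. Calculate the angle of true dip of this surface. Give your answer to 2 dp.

24.36°

Two edge vectors: Hole 1→Hole 2 = (123, -68, -12), Hole 1→Hole 3 = (59, 178, -79).
Normal n = (Hole 1→Hole 2) × (Hole 1→Hole 3) = (7508, 9009, 25906).
So ∂z/∂x = −n_x/n_z = −0.28982 and ∂z/∂y = −n_y/n_z = −0.34776.
Gradient magnitude |∇z| = √(a² + b²) = √(0.08399 + 0.12094) = 0.45269.
True dip = arctan(0.45269) = 24.36°, dipping toward NE (azimuth ≈ 040°).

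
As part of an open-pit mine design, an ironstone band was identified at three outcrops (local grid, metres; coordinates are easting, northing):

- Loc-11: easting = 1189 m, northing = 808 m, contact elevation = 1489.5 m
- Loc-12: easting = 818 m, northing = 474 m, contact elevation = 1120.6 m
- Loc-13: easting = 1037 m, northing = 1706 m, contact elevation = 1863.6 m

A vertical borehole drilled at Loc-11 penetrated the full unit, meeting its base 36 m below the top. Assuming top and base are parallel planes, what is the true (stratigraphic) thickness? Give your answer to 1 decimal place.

Let the plane be z = a·easting + b·northing + c.
Loc-12−Loc-11: −371a − 334b = −368.9;  Loc-13−Loc-11: −152a + 898b = 374.1.
Solving gives a = 0.53740, b = 0.50756.
|∇z| = √(a²+b²) = 0.73920, so dip δ = arctan(0.73920) = 36.47°.
True thickness = vertical thickness × cos δ = 36 × cos 36.47° = 28.9 m.

28.9 m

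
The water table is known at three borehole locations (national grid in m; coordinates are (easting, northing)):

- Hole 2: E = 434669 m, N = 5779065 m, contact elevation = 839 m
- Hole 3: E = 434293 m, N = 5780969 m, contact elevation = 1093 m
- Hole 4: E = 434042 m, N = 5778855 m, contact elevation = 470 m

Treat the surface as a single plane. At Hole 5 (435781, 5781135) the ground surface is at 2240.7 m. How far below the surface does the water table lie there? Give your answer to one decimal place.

349.8 m

Let the plane be z = a·E + b·N + c.
Hole 3−Hole 2: −376a + 1904b = 254;  Hole 4−Hole 2: −627a − 210b = −369.
Solving gives a = 0.510097677, b = 0.234136936.
Then c = 839 − a·434669 − b·5779065 = −1573977.22.
At (435781, 5781135): z_contact = 222290.88 + 1353577.24 − 1573977.22 = 1890.89 m.
Depth below ground = 2240.7 − 1890.89 = 349.8 m.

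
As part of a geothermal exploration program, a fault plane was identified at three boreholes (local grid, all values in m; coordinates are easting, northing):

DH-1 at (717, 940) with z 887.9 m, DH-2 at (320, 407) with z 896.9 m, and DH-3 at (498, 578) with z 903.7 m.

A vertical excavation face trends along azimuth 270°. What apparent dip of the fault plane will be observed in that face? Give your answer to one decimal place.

10.8°

Two edge vectors: DH-1→DH-2 = (-397, -533, 9), DH-1→DH-3 = (-219, -362, 15.8).
Normal n = (DH-1→DH-2) × (DH-1→DH-3) = (-5163.4, 4301.6, 26987).
So ∂z/∂easting = −n_x/n_z = 0.19133 and ∂z/∂northing = −n_y/n_z = −0.15940.
Unit vector along 270° is (sin 270°, cos 270°) = (-1.0000, -0.0000).
Slope in that direction = a·(-1.0000) + b·(-0.0000) = −0.19133.
Apparent dip = arctan|0.19133| = 10.8° (true dip is 14.0°, so apparent ≤ true as expected).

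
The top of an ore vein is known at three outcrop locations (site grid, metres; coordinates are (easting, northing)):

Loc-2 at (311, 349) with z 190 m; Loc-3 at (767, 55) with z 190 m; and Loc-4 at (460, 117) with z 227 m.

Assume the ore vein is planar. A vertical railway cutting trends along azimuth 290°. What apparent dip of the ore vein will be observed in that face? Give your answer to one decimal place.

Let the plane be z = a·E + b·N + c.
Loc-3−Loc-2: 456a − 294b = 0;  Loc-4−Loc-2: 149a − 232b = 37.
Solving gives a = −0.17549, b = −0.27219.
Unit vector along 290° is (sin 290°, cos 290°) = (-0.9397, 0.3420).
Slope in that direction = a·(-0.9397) + b·(0.3420) = 0.07181.
Apparent dip = arctan|0.07181| = 4.1° (true dip is 17.9°, so apparent ≤ true as expected).

4.1°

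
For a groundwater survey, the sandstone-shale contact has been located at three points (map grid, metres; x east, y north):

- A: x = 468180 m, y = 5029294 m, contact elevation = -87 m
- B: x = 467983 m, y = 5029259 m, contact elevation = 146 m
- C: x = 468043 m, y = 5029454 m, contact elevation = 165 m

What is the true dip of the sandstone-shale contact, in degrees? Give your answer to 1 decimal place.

53.7°

Let the plane be z = a·x + b·y + c.
B−A: −197a − 35b = 233;  C−A: −137a + 160b = 252.
Solving gives a = −1.26945, b = 0.48804.
Gradient magnitude |∇z| = √(a² + b²) = √(1.61150 + 0.23818) = 1.36003.
True dip = arctan(1.36003) = 53.7°, dipping toward ESE (azimuth ≈ 111°).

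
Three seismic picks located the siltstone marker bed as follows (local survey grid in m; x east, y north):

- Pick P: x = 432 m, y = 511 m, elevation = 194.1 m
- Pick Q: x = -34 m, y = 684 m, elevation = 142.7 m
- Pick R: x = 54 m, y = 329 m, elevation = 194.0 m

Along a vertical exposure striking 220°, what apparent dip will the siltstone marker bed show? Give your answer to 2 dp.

Two edge vectors: Pick P→Pick Q = (-466, 173, -51.4), Pick P→Pick R = (-378, -182, -0.1).
Normal n = (Pick P→Pick Q) × (Pick P→Pick R) = (-9372.1, 19382.6, 150206).
So ∂z/∂x = −n_x/n_z = 0.06239 and ∂z/∂y = −n_y/n_z = −0.12904.
Unit vector along 220° is (sin 220°, cos 220°) = (-0.6428, -0.7660).
Slope in that direction = a·(-0.6428) + b·(-0.7660) = 0.05874.
Apparent dip = arctan|0.05874| = 3.36° (true dip is 8.2°, so apparent ≤ true as expected).

3.36°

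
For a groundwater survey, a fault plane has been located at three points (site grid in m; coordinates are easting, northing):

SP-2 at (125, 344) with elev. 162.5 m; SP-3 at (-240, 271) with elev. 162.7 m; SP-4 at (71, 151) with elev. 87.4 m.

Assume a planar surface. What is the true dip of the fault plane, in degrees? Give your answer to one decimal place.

Two edge vectors: SP-2→SP-3 = (-365, -73, 0.2), SP-2→SP-4 = (-54, -193, -75.1).
Normal n = (SP-2→SP-3) × (SP-2→SP-4) = (5520.9, -27422.3, 66503).
So ∂z/∂easting = −n_x/n_z = −0.08302 and ∂z/∂northing = −n_y/n_z = 0.41235.
Gradient magnitude |∇z| = √(a² + b²) = √(0.00689 + 0.17003) = 0.42062.
True dip = arctan(0.42062) = 22.8°, dipping toward SSE (azimuth ≈ 169°).

22.8°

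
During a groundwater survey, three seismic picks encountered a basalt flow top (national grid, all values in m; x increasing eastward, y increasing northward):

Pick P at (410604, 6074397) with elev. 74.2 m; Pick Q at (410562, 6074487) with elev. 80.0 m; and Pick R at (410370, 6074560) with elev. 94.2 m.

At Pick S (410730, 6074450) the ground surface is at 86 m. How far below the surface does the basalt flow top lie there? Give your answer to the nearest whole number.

Let the plane be z = a·x + b·y + c.
Pick Q−Pick P: −42a + 90b = 5.8;  Pick R−Pick P: −234a + 163b = 20.
Solving gives a = −0.06012382, b = 0.03638666.
Then c = 74.2 − a·410604 − b·6074397 = −196265.74.
At (410730, 6074450): z_contact = −24694.7 + 221029.0 − 196265.74 = 68.6 m.
Depth below ground = 86 − 68.6 = 17 m.

17 m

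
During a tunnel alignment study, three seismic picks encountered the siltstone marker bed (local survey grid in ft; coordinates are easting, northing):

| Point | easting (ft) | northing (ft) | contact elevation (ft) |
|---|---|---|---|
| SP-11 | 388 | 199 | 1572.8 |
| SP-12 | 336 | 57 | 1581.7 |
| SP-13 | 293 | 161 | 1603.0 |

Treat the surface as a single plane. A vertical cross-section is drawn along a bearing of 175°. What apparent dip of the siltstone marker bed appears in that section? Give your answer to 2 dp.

5.29°

Let the plane be z = a·easting + b·northing + c.
SP-12−SP-11: −52a − 142b = 8.9;  SP-13−SP-11: −95a − 38b = 30.2.
Solving gives a = −0.34308, b = 0.06296.
Unit vector along 175° is (sin 175°, cos 175°) = (0.0872, -0.9962).
Slope in that direction = a·(0.0872) + b·(-0.9962) = −0.09262.
Apparent dip = arctan|0.09262| = 5.29° (true dip is 19.2°, so apparent ≤ true as expected).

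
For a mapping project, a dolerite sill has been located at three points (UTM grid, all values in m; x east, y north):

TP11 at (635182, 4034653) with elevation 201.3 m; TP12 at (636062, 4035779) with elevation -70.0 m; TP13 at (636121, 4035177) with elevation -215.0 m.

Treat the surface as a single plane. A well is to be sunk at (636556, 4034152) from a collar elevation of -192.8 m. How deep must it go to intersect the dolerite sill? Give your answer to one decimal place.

452.3 m

Two edge vectors: TP11→TP12 = (880, 1126, -271.3), TP11→TP13 = (939, 524, -416.3).
Normal n = (TP11→TP12) × (TP11→TP13) = (-326592.6, 111593.3, -596194).
So ∂z/∂x = −n_x/n_z = −0.547795852 and ∂z/∂y = −n_y/n_z = 0.187176154.
Intercept c from TP11: 201.3 + 347950.06 − 755190.83 = −407039.47.
At (636556, 4034152): z_contact = −348702.74 + 755097.06 − 407039.47 = -645.15 m.
Depth below ground = -192.8 − (-645.15) = 452.3 m.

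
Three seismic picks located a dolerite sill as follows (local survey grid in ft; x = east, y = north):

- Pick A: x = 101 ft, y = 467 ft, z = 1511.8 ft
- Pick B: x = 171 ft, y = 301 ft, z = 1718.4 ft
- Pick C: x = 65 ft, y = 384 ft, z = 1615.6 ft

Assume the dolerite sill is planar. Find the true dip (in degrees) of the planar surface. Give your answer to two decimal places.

51.29°

Two edge vectors: Pick A→Pick B = (70, -166, 206.6), Pick A→Pick C = (-36, -83, 103.8).
Normal n = (Pick A→Pick B) × (Pick A→Pick C) = (-83, -14703.6, -11786).
So ∂z/∂x = −n_x/n_z = −0.00704 and ∂z/∂y = −n_y/n_z = −1.24755.
Gradient magnitude |∇z| = √(a² + b²) = √(0.00005 + 1.55638) = 1.24757.
True dip = arctan(1.24757) = 51.29°, dipping toward N (azimuth ≈ 000°).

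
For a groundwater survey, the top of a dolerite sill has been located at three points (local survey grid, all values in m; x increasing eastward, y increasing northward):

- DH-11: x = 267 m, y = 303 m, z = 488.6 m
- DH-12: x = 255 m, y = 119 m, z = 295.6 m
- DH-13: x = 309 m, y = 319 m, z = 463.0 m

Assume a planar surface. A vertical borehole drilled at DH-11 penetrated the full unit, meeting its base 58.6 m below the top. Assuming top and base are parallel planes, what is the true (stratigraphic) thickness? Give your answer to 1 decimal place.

Let the plane be z = a·x + b·y + c.
DH-12−DH-11: −12a − 184b = −193;  DH-13−DH-11: 42a + 16b = −25.6.
Solving gives a = −1.03482, b = 1.11640.
|∇z| = √(a²+b²) = 1.52224, so dip δ = arctan(1.52224) = 56.70°.
True thickness = vertical thickness × cos δ = 58.6 × cos 56.70° = 32.2 m.

32.2 m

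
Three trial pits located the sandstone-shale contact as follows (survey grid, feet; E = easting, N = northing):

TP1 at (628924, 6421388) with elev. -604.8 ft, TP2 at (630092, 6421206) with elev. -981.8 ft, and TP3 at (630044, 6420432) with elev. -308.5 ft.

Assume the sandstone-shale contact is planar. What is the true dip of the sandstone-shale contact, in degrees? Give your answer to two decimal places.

Let the plane be z = a·E + b·N + c.
TP2−TP1: 1168a − 182b = −377;  TP3−TP1: 1120a − 956b = 296.3.
Solving gives a = −0.45394, b = −0.84175.
Gradient magnitude |∇z| = √(a² + b²) = √(0.20606 + 0.70854) = 0.95634.
True dip = arctan(0.95634) = 43.72°, dipping toward NNE (azimuth ≈ 028°).

43.72°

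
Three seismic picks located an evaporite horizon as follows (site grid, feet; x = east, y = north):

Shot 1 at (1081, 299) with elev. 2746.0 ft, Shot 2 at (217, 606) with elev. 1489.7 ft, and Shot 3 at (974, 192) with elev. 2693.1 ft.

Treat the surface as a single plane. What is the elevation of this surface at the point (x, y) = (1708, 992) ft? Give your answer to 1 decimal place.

Two edge vectors: Shot 1→Shot 2 = (-864, 307, -1256.3), Shot 1→Shot 3 = (-107, -107, -52.9).
Normal n = (Shot 1→Shot 2) × (Shot 1→Shot 3) = (-150664.4, 88718.5, 125297).
So ∂z/∂x = −n_x/n_z = 1.202458 and ∂z/∂y = −n_y/n_z = −0.708066.
Intercept c from Shot 1: 2746 − 1299.86 + 211.71 = 1657.85.
At (1708, 992): z = 2053.8 − 702.4 + 1657.85 = 3009.3 ft.

3009.3 ft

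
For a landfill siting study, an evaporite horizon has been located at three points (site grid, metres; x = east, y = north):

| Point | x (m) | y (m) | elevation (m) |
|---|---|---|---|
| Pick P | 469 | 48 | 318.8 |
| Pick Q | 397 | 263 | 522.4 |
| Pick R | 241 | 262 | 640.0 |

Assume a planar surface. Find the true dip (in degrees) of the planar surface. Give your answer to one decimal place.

Two edge vectors: Pick P→Pick Q = (-72, 215, 203.6), Pick P→Pick R = (-228, 214, 321.2).
Normal n = (Pick P→Pick Q) × (Pick P→Pick R) = (25487.6, -23294.4, 33612).
So ∂z/∂x = −n_x/n_z = −0.75829 and ∂z/∂y = −n_y/n_z = 0.69304.
Gradient magnitude |∇z| = √(a² + b²) = √(0.57500 + 0.48030) = 1.02728.
True dip = arctan(1.02728) = 45.8°, dipping toward SE (azimuth ≈ 132°).

45.8°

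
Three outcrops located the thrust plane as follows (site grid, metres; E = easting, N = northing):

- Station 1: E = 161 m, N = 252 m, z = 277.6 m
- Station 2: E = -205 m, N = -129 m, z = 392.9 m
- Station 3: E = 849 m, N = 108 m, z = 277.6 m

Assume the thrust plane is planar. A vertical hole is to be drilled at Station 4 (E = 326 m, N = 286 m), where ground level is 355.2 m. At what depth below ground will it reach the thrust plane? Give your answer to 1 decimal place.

94.9 m

Two edge vectors: Station 1→Station 2 = (-366, -381, 115.3), Station 1→Station 3 = (688, -144, 0).
Normal n = (Station 1→Station 2) × (Station 1→Station 3) = (16603.2, 79326.4, 314832).
So ∂z/∂E = −n_x/n_z = −0.05274 and ∂z/∂N = −n_y/n_z = −0.25196.
Intercept c from Station 1: 277.6 + 8.49 + 63.49 = 349.59.
At (326, 286): z_contact = −17.19 − 72.06 + 349.59 = 260.33 m.
Depth below ground = 355.2 − 260.33 = 94.9 m.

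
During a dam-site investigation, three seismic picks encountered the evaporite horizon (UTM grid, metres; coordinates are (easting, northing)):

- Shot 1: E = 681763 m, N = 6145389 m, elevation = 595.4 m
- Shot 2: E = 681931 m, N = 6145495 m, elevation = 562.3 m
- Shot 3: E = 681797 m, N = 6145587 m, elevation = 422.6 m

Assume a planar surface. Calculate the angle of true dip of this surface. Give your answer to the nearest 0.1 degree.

45.6°

Two edge vectors: Shot 1→Shot 2 = (168, 106, -33.1), Shot 1→Shot 3 = (34, 198, -172.8).
Normal n = (Shot 1→Shot 2) × (Shot 1→Shot 3) = (-11763, 27905, 29660).
So ∂z/∂E = −n_x/n_z = 0.39659 and ∂z/∂N = −n_y/n_z = −0.94083.
Gradient magnitude |∇z| = √(a² + b²) = √(0.15729 + 0.88516) = 1.02100.
True dip = arctan(1.02100) = 45.6°, dipping toward NNW (azimuth ≈ 337°).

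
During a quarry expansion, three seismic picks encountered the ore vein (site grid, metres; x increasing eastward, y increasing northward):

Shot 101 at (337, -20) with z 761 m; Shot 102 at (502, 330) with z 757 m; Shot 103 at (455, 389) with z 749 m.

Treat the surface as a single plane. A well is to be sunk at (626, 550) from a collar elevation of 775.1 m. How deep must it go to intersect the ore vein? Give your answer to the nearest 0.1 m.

18.6 m

Two edge vectors: Shot 101→Shot 102 = (165, 350, -4), Shot 101→Shot 103 = (118, 409, -12).
Normal n = (Shot 101→Shot 102) × (Shot 101→Shot 103) = (-2564, 1508, 26185).
So ∂z/∂x = −n_x/n_z = 0.09792 and ∂z/∂y = −n_y/n_z = −0.05759.
Intercept c from Shot 101: 761 − 33.00 − 1.15 = 726.85.
At (626, 550): z_contact = 61.30 − 31.67 + 726.85 = 756.47 m.
Depth below ground = 775.1 − 756.47 = 18.6 m.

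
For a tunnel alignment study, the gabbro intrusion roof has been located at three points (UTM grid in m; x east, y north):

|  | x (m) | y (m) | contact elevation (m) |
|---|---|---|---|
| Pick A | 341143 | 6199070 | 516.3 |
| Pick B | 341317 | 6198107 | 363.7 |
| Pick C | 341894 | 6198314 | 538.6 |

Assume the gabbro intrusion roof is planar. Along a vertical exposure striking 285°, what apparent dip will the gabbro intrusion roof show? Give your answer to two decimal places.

Two edge vectors: Pick A→Pick B = (174, -963, -152.6), Pick A→Pick C = (751, -756, 22.3).
Normal n = (Pick A→Pick B) × (Pick A→Pick C) = (-136840.5, -118482.8, 591669).
So ∂z/∂x = −n_x/n_z = 0.23128 and ∂z/∂y = −n_y/n_z = 0.20025.
Unit vector along 285° is (sin 285°, cos 285°) = (-0.9659, 0.2588).
Slope in that direction = a·(-0.9659) + b·(0.2588) = −0.17157.
Apparent dip = arctan|0.17157| = 9.74° (true dip is 17.0°, so apparent ≤ true as expected).

9.74°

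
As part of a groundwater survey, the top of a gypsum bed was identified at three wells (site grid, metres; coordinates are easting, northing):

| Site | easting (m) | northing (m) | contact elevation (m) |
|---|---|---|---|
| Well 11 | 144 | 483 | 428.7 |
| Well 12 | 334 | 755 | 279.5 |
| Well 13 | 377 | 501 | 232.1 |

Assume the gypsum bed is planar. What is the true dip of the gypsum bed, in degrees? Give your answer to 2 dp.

40.31°

Two edge vectors: Well 11→Well 12 = (190, 272, -149.2), Well 11→Well 13 = (233, 18, -196.6).
Normal n = (Well 11→Well 12) × (Well 11→Well 13) = (-50789.6, 2590.4, -59956).
So ∂z/∂easting = −n_x/n_z = −0.84711 and ∂z/∂northing = −n_y/n_z = 0.04321.
Gradient magnitude |∇z| = √(a² + b²) = √(0.71760 + 0.00187) = 0.84822.
True dip = arctan(0.84822) = 40.31°, dipping toward E (azimuth ≈ 093°).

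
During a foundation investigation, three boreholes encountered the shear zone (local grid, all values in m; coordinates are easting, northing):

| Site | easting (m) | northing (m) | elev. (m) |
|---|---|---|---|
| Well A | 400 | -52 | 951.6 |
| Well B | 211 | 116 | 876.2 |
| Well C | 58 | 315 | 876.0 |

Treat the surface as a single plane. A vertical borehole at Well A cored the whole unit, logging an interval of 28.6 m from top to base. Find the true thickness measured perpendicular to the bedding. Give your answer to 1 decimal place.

15.3 m

Let the plane be z = a·easting + b·northing + c.
Well B−Well A: −189a + 168b = −75.4;  Well C−Well A: −342a + 367b = −75.6.
Solving gives a = 1.25733, b = 0.96568.
|∇z| = √(a²+b²) = 1.58538, so dip δ = arctan(1.58538) = 57.76°.
True thickness = vertical thickness × cos δ = 28.6 × cos 57.76° = 15.3 m.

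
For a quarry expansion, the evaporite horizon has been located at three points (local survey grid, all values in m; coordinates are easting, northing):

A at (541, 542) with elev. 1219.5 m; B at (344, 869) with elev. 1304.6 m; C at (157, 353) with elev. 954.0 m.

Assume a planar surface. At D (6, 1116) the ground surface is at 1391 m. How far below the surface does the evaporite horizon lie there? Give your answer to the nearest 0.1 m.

Two edge vectors: A→B = (-197, 327, 85.1), A→C = (-384, -189, -265.5).
Normal n = (A→B) × (A→C) = (-70734.6, -84981.9, 162801).
So ∂z/∂easting = −n_x/n_z = 0.434485 and ∂z/∂northing = −n_y/n_z = 0.521999.
Intercept c from A: 1219.5 − 235.06 − 282.92 = 701.52.
At (6, 1116): z_contact = 2.61 + 582.55 + 701.52 = 1286.68 m.
Depth below ground = 1391 − 1286.68 = 104.3 m.

104.3 m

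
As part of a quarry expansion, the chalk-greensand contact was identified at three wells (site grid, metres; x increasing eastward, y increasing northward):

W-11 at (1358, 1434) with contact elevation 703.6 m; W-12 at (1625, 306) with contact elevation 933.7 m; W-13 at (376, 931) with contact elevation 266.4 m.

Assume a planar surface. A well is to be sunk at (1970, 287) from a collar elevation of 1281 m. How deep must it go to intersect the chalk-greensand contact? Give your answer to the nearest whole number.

Two edge vectors: W-11→W-12 = (267, -1128, 230.1), W-11→W-13 = (-982, -503, -437.2).
Normal n = (W-11→W-12) × (W-11→W-13) = (608901.9, -109225.8, -1241997).
So ∂z/∂x = −n_x/n_z = 0.49026 and ∂z/∂y = −n_y/n_z = −0.08794.
Intercept c from W-11: 703.6 − 665.77 + 126.11 = 163.94.
At (1970, 287): z_contact = 965.8 − 25.2 + 163.94 = 1104.5 m.
Depth below ground = 1281 − 1104.5 = 176 m.

176 m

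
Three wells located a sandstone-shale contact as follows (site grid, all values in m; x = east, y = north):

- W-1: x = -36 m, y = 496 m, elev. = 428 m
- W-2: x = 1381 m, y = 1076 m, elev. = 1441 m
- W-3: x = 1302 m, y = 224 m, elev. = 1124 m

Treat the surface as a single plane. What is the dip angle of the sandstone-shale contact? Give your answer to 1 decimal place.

Two edge vectors: W-1→W-2 = (1417, 580, 1013), W-1→W-3 = (1338, -272, 696).
Normal n = (W-1→W-2) × (W-1→W-3) = (679216, 369162, -1161464).
So ∂z/∂x = −n_x/n_z = 0.58479 and ∂z/∂y = −n_y/n_z = 0.31784.
Gradient magnitude |∇z| = √(a² + b²) = √(0.34198 + 0.10102) = 0.66559.
True dip = arctan(0.66559) = 33.6°, dipping toward WSW (azimuth ≈ 241°).

33.6°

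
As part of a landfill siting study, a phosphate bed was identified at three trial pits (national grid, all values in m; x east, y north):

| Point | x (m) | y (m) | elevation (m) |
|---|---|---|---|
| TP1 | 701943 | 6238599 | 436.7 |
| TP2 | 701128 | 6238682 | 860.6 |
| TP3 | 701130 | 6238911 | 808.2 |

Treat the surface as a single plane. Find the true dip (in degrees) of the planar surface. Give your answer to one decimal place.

30.4°

Two edge vectors: TP1→TP2 = (-815, 83, 423.9), TP1→TP3 = (-813, 312, 371.5).
Normal n = (TP1→TP2) × (TP1→TP3) = (-101422.3, -41858.2, -186801).
So ∂z/∂x = −n_x/n_z = −0.54294 and ∂z/∂y = −n_y/n_z = −0.22408.
Gradient magnitude |∇z| = √(a² + b²) = √(0.29479 + 0.05021) = 0.58737.
True dip = arctan(0.58737) = 30.4°, dipping toward ENE (azimuth ≈ 068°).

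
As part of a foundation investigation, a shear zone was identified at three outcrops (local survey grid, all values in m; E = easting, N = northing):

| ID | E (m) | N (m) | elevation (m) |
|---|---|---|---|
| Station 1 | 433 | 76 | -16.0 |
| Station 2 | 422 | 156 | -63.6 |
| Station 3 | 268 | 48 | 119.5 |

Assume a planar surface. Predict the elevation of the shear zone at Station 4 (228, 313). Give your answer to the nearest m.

-36 m

Let the plane be z = a·E + b·N + c.
Station 2−Station 1: −11a + 80b = −47.6;  Station 3−Station 1: −165a − 28b = 135.5.
Solving gives a = −0.70382, b = −0.69178.
Then c = -16 − a·433 − b·76 = 341.33.
At (228, 313): z = −160.5 − 216.5 + 341.33 = -35.7 m.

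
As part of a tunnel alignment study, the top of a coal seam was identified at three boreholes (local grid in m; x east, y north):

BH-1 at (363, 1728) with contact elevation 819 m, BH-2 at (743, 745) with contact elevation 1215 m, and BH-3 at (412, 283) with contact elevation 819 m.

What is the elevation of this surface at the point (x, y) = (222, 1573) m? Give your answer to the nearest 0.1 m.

Two edge vectors: BH-1→BH-2 = (380, -983, 396), BH-1→BH-3 = (49, -1445, 0).
Normal n = (BH-1→BH-2) × (BH-1→BH-3) = (572220, 19404, -500933).
So ∂z/∂x = −n_x/n_z = 1.142308 and ∂z/∂y = −n_y/n_z = 0.038736.
Intercept c from BH-1: 819 − 414.66 − 66.94 = 337.41.
At (222, 1573): z = 253.6 + 60.9 + 337.41 = 651.9 m.

651.9 m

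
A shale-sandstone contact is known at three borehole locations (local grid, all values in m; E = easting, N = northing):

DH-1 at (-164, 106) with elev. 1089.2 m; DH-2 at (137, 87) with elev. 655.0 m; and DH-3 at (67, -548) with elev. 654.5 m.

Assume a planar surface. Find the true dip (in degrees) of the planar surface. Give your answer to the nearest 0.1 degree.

55.2°

Let the plane be z = a·E + b·N + c.
DH-2−DH-1: 301a − 19b = −434.2;  DH-3−DH-1: 231a − 654b = −434.7.
Solving gives a = −1.43251, b = 0.15870.
Gradient magnitude |∇z| = √(a² + b²) = √(2.05208 + 0.02519) = 1.44127.
True dip = arctan(1.44127) = 55.2°, dipping toward E (azimuth ≈ 096°).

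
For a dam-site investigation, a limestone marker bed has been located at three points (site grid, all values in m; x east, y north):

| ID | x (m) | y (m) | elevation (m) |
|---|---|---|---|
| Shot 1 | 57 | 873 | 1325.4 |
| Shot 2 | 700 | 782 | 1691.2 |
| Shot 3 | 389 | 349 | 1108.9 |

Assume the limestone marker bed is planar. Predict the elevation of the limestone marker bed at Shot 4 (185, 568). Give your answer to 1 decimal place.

1154.4 m

Two edge vectors: Shot 1→Shot 2 = (643, -91, 365.8), Shot 1→Shot 3 = (332, -524, -216.5).
Normal n = (Shot 1→Shot 2) × (Shot 1→Shot 3) = (211380.7, 260655.1, -306720).
So ∂z/∂x = −n_x/n_z = 0.68917 and ∂z/∂y = −n_y/n_z = 0.84981.
Intercept c from Shot 1: 1325.4 − 39.28 − 741.89 = 544.23.
At (185, 568): z = 127.5 + 482.7 + 544.23 = 1154.4 m.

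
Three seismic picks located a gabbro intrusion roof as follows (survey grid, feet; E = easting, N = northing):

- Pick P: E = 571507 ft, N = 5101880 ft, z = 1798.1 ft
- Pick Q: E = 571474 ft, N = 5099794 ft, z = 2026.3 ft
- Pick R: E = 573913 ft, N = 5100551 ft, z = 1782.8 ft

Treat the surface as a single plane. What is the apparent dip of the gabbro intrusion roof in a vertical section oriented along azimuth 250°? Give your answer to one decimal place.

Let the plane be z = a·E + b·N + c.
Pick Q−Pick P: −33a − 2086b = 228.2;  Pick R−Pick P: 2406a − 1329b = −15.3.
Solving gives a = −0.06621, b = −0.10835.
Unit vector along 250° is (sin 250°, cos 250°) = (-0.9397, -0.3420).
Slope in that direction = a·(-0.9397) + b·(-0.3420) = 0.09927.
Apparent dip = arctan|0.09927| = 5.7° (true dip is 7.2°, so apparent ≤ true as expected).

5.7°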